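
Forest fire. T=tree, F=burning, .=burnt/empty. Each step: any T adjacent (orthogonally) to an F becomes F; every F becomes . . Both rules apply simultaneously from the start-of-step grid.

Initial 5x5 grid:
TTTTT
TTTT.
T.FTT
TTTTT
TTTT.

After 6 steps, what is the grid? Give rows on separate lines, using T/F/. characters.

Step 1: 3 trees catch fire, 1 burn out
  TTTTT
  TTFT.
  T..FT
  TTFTT
  TTTT.
Step 2: 7 trees catch fire, 3 burn out
  TTFTT
  TF.F.
  T...F
  TF.FT
  TTFT.
Step 3: 7 trees catch fire, 7 burn out
  TF.FT
  F....
  T....
  F...F
  TF.F.
Step 4: 4 trees catch fire, 7 burn out
  F...F
  .....
  F....
  .....
  F....
Step 5: 0 trees catch fire, 4 burn out
  .....
  .....
  .....
  .....
  .....
Step 6: 0 trees catch fire, 0 burn out
  .....
  .....
  .....
  .....
  .....

.....
.....
.....
.....
.....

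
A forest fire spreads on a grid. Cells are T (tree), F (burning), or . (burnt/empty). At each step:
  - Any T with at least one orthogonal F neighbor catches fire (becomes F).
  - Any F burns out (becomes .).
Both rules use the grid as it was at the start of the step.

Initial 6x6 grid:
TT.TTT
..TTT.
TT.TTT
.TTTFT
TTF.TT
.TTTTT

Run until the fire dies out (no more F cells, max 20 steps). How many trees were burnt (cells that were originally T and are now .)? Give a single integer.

Answer: 24

Derivation:
Step 1: +7 fires, +2 burnt (F count now 7)
Step 2: +9 fires, +7 burnt (F count now 9)
Step 3: +4 fires, +9 burnt (F count now 4)
Step 4: +4 fires, +4 burnt (F count now 4)
Step 5: +0 fires, +4 burnt (F count now 0)
Fire out after step 5
Initially T: 26, now '.': 34
Total burnt (originally-T cells now '.'): 24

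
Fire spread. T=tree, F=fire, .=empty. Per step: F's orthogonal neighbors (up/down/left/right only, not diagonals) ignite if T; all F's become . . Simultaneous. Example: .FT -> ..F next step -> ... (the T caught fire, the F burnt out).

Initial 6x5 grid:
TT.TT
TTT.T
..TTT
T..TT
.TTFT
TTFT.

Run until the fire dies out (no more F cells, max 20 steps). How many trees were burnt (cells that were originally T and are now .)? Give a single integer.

Answer: 19

Derivation:
Step 1: +5 fires, +2 burnt (F count now 5)
Step 2: +4 fires, +5 burnt (F count now 4)
Step 3: +2 fires, +4 burnt (F count now 2)
Step 4: +2 fires, +2 burnt (F count now 2)
Step 5: +2 fires, +2 burnt (F count now 2)
Step 6: +3 fires, +2 burnt (F count now 3)
Step 7: +1 fires, +3 burnt (F count now 1)
Step 8: +0 fires, +1 burnt (F count now 0)
Fire out after step 8
Initially T: 20, now '.': 29
Total burnt (originally-T cells now '.'): 19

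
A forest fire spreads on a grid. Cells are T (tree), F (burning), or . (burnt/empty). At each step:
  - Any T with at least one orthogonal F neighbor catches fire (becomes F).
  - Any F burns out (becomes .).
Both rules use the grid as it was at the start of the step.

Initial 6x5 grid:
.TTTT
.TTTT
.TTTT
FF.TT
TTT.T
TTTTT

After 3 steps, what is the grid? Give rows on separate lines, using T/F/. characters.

Step 1: 3 trees catch fire, 2 burn out
  .TTTT
  .TTTT
  .FTTT
  ...TT
  FFT.T
  TTTTT
Step 2: 5 trees catch fire, 3 burn out
  .TTTT
  .FTTT
  ..FTT
  ...TT
  ..F.T
  FFTTT
Step 3: 4 trees catch fire, 5 burn out
  .FTTT
  ..FTT
  ...FT
  ...TT
  ....T
  ..FTT

.FTTT
..FTT
...FT
...TT
....T
..FTT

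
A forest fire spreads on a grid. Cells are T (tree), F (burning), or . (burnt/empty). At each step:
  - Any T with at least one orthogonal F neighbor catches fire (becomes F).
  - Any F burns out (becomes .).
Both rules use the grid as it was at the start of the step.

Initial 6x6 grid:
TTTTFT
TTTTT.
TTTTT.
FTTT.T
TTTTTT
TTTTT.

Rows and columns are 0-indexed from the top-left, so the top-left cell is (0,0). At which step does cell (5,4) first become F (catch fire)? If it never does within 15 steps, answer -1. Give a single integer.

Step 1: cell (5,4)='T' (+6 fires, +2 burnt)
Step 2: cell (5,4)='T' (+8 fires, +6 burnt)
Step 3: cell (5,4)='T' (+9 fires, +8 burnt)
Step 4: cell (5,4)='T' (+2 fires, +9 burnt)
Step 5: cell (5,4)='T' (+2 fires, +2 burnt)
Step 6: cell (5,4)='F' (+2 fires, +2 burnt)
  -> target ignites at step 6
Step 7: cell (5,4)='.' (+1 fires, +2 burnt)
Step 8: cell (5,4)='.' (+0 fires, +1 burnt)
  fire out at step 8

6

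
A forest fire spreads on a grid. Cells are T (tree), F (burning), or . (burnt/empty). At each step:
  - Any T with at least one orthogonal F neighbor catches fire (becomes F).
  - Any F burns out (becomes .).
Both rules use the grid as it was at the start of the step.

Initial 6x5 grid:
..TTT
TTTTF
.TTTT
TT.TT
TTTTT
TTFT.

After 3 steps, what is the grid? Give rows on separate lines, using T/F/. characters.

Step 1: 6 trees catch fire, 2 burn out
  ..TTF
  TTTF.
  .TTTF
  TT.TT
  TTFTT
  TF.F.
Step 2: 7 trees catch fire, 6 burn out
  ..TF.
  TTF..
  .TTF.
  TT.TF
  TF.FT
  F....
Step 3: 7 trees catch fire, 7 burn out
  ..F..
  TF...
  .TF..
  TF.F.
  F...F
  .....

..F..
TF...
.TF..
TF.F.
F...F
.....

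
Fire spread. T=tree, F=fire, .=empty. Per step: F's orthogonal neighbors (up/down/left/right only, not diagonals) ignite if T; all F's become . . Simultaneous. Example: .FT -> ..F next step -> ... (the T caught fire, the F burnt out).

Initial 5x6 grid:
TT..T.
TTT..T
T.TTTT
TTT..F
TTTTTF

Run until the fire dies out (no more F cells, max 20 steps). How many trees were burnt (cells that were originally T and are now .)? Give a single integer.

Step 1: +2 fires, +2 burnt (F count now 2)
Step 2: +3 fires, +2 burnt (F count now 3)
Step 3: +2 fires, +3 burnt (F count now 2)
Step 4: +3 fires, +2 burnt (F count now 3)
Step 5: +3 fires, +3 burnt (F count now 3)
Step 6: +2 fires, +3 burnt (F count now 2)
Step 7: +3 fires, +2 burnt (F count now 3)
Step 8: +1 fires, +3 burnt (F count now 1)
Step 9: +0 fires, +1 burnt (F count now 0)
Fire out after step 9
Initially T: 20, now '.': 29
Total burnt (originally-T cells now '.'): 19

Answer: 19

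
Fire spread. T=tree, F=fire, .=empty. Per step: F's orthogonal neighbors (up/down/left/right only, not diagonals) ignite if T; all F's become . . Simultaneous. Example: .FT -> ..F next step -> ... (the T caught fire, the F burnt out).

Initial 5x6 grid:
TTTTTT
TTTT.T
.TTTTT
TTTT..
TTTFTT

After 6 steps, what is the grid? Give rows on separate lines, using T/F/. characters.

Step 1: 3 trees catch fire, 1 burn out
  TTTTTT
  TTTT.T
  .TTTTT
  TTTF..
  TTF.FT
Step 2: 4 trees catch fire, 3 burn out
  TTTTTT
  TTTT.T
  .TTFTT
  TTF...
  TF...F
Step 3: 5 trees catch fire, 4 burn out
  TTTTTT
  TTTF.T
  .TF.FT
  TF....
  F.....
Step 4: 5 trees catch fire, 5 burn out
  TTTFTT
  TTF..T
  .F...F
  F.....
  ......
Step 5: 4 trees catch fire, 5 burn out
  TTF.FT
  TF...F
  ......
  ......
  ......
Step 6: 3 trees catch fire, 4 burn out
  TF...F
  F.....
  ......
  ......
  ......

TF...F
F.....
......
......
......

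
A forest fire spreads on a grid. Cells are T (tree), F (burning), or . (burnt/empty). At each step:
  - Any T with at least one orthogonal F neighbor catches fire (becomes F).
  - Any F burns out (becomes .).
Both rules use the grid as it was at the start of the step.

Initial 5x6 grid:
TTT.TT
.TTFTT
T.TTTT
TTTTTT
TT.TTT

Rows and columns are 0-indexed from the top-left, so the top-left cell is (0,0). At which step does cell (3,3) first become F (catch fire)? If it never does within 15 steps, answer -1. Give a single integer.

Step 1: cell (3,3)='T' (+3 fires, +1 burnt)
Step 2: cell (3,3)='F' (+7 fires, +3 burnt)
  -> target ignites at step 2
Step 3: cell (3,3)='.' (+6 fires, +7 burnt)
Step 4: cell (3,3)='.' (+4 fires, +6 burnt)
Step 5: cell (3,3)='.' (+3 fires, +4 burnt)
Step 6: cell (3,3)='.' (+2 fires, +3 burnt)
Step 7: cell (3,3)='.' (+0 fires, +2 burnt)
  fire out at step 7

2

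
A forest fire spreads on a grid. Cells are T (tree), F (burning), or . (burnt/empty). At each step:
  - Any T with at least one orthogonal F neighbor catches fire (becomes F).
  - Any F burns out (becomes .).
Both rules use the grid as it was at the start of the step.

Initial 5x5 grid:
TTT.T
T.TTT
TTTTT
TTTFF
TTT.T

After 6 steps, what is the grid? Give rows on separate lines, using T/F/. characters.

Step 1: 4 trees catch fire, 2 burn out
  TTT.T
  T.TTT
  TTTFF
  TTF..
  TTT.F
Step 2: 5 trees catch fire, 4 burn out
  TTT.T
  T.TFF
  TTF..
  TF...
  TTF..
Step 3: 5 trees catch fire, 5 burn out
  TTT.F
  T.F..
  TF...
  F....
  TF...
Step 4: 3 trees catch fire, 5 burn out
  TTF..
  T....
  F....
  .....
  F....
Step 5: 2 trees catch fire, 3 burn out
  TF...
  F....
  .....
  .....
  .....
Step 6: 1 trees catch fire, 2 burn out
  F....
  .....
  .....
  .....
  .....

F....
.....
.....
.....
.....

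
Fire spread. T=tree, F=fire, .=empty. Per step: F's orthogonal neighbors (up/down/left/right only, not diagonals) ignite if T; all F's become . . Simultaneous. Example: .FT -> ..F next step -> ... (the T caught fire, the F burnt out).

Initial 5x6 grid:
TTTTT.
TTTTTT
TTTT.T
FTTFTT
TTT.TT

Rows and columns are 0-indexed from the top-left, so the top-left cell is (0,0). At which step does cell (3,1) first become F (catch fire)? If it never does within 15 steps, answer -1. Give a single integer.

Step 1: cell (3,1)='F' (+6 fires, +2 burnt)
  -> target ignites at step 1
Step 2: cell (3,1)='.' (+8 fires, +6 burnt)
Step 3: cell (3,1)='.' (+7 fires, +8 burnt)
Step 4: cell (3,1)='.' (+4 fires, +7 burnt)
Step 5: cell (3,1)='.' (+0 fires, +4 burnt)
  fire out at step 5

1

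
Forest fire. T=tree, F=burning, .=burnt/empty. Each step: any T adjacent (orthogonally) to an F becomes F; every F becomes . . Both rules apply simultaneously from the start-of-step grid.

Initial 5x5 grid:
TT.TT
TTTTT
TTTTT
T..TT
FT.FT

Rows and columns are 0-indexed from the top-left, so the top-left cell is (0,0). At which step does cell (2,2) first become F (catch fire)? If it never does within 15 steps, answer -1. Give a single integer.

Step 1: cell (2,2)='T' (+4 fires, +2 burnt)
Step 2: cell (2,2)='T' (+3 fires, +4 burnt)
Step 3: cell (2,2)='F' (+5 fires, +3 burnt)
  -> target ignites at step 3
Step 4: cell (2,2)='.' (+5 fires, +5 burnt)
Step 5: cell (2,2)='.' (+2 fires, +5 burnt)
Step 6: cell (2,2)='.' (+0 fires, +2 burnt)
  fire out at step 6

3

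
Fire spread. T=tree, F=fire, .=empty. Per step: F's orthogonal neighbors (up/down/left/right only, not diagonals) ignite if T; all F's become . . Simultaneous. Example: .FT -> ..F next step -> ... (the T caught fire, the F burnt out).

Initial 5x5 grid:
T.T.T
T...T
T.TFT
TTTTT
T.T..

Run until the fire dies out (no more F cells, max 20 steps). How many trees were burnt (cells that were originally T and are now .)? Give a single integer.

Step 1: +3 fires, +1 burnt (F count now 3)
Step 2: +3 fires, +3 burnt (F count now 3)
Step 3: +3 fires, +3 burnt (F count now 3)
Step 4: +1 fires, +3 burnt (F count now 1)
Step 5: +2 fires, +1 burnt (F count now 2)
Step 6: +1 fires, +2 burnt (F count now 1)
Step 7: +1 fires, +1 burnt (F count now 1)
Step 8: +0 fires, +1 burnt (F count now 0)
Fire out after step 8
Initially T: 15, now '.': 24
Total burnt (originally-T cells now '.'): 14

Answer: 14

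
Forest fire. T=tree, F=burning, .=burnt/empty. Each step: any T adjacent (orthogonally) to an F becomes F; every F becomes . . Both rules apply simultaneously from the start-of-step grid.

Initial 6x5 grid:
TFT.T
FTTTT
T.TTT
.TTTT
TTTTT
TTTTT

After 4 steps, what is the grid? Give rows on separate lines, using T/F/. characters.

Step 1: 4 trees catch fire, 2 burn out
  F.F.T
  .FTTT
  F.TTT
  .TTTT
  TTTTT
  TTTTT
Step 2: 1 trees catch fire, 4 burn out
  ....T
  ..FTT
  ..TTT
  .TTTT
  TTTTT
  TTTTT
Step 3: 2 trees catch fire, 1 burn out
  ....T
  ...FT
  ..FTT
  .TTTT
  TTTTT
  TTTTT
Step 4: 3 trees catch fire, 2 burn out
  ....T
  ....F
  ...FT
  .TFTT
  TTTTT
  TTTTT

....T
....F
...FT
.TFTT
TTTTT
TTTTT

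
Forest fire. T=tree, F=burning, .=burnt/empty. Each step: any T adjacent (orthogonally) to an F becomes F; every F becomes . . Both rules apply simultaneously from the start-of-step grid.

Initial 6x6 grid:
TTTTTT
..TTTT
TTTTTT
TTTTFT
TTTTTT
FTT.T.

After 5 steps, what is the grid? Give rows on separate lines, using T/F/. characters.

Step 1: 6 trees catch fire, 2 burn out
  TTTTTT
  ..TTTT
  TTTTFT
  TTTF.F
  FTTTFT
  .FT.T.
Step 2: 10 trees catch fire, 6 burn out
  TTTTTT
  ..TTFT
  TTTF.F
  FTF...
  .FTF.F
  ..F.F.
Step 3: 7 trees catch fire, 10 burn out
  TTTTFT
  ..TF.F
  FTF...
  .F....
  ..F...
  ......
Step 4: 4 trees catch fire, 7 burn out
  TTTF.F
  ..F...
  .F....
  ......
  ......
  ......
Step 5: 1 trees catch fire, 4 burn out
  TTF...
  ......
  ......
  ......
  ......
  ......

TTF...
......
......
......
......
......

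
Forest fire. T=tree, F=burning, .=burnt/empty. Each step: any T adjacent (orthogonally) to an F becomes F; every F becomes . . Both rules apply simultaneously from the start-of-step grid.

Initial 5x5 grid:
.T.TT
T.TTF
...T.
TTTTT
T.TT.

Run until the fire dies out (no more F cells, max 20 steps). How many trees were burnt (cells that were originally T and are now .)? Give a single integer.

Step 1: +2 fires, +1 burnt (F count now 2)
Step 2: +3 fires, +2 burnt (F count now 3)
Step 3: +1 fires, +3 burnt (F count now 1)
Step 4: +3 fires, +1 burnt (F count now 3)
Step 5: +2 fires, +3 burnt (F count now 2)
Step 6: +1 fires, +2 burnt (F count now 1)
Step 7: +1 fires, +1 burnt (F count now 1)
Step 8: +0 fires, +1 burnt (F count now 0)
Fire out after step 8
Initially T: 15, now '.': 23
Total burnt (originally-T cells now '.'): 13

Answer: 13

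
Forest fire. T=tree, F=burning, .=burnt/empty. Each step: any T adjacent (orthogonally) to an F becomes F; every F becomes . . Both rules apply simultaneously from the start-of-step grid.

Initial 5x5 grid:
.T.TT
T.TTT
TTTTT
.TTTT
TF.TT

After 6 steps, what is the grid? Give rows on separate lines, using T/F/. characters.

Step 1: 2 trees catch fire, 1 burn out
  .T.TT
  T.TTT
  TTTTT
  .FTTT
  F..TT
Step 2: 2 trees catch fire, 2 burn out
  .T.TT
  T.TTT
  TFTTT
  ..FTT
  ...TT
Step 3: 3 trees catch fire, 2 burn out
  .T.TT
  T.TTT
  F.FTT
  ...FT
  ...TT
Step 4: 5 trees catch fire, 3 burn out
  .T.TT
  F.FTT
  ...FT
  ....F
  ...FT
Step 5: 3 trees catch fire, 5 burn out
  .T.TT
  ...FT
  ....F
  .....
  ....F
Step 6: 2 trees catch fire, 3 burn out
  .T.FT
  ....F
  .....
  .....
  .....

.T.FT
....F
.....
.....
.....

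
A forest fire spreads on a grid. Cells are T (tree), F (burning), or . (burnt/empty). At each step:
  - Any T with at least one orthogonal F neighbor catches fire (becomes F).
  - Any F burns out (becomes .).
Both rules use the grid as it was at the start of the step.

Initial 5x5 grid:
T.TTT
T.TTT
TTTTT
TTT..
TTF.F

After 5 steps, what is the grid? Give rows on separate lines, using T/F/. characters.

Step 1: 2 trees catch fire, 2 burn out
  T.TTT
  T.TTT
  TTTTT
  TTF..
  TF...
Step 2: 3 trees catch fire, 2 burn out
  T.TTT
  T.TTT
  TTFTT
  TF...
  F....
Step 3: 4 trees catch fire, 3 burn out
  T.TTT
  T.FTT
  TF.FT
  F....
  .....
Step 4: 4 trees catch fire, 4 burn out
  T.FTT
  T..FT
  F...F
  .....
  .....
Step 5: 3 trees catch fire, 4 burn out
  T..FT
  F...F
  .....
  .....
  .....

T..FT
F...F
.....
.....
.....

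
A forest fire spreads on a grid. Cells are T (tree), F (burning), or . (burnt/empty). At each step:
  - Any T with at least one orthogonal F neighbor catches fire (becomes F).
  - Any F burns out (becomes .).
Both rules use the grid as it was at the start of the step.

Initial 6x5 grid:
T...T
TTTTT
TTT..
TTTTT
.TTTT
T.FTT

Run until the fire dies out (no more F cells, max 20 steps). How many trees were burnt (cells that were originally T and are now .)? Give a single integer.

Step 1: +2 fires, +1 burnt (F count now 2)
Step 2: +4 fires, +2 burnt (F count now 4)
Step 3: +4 fires, +4 burnt (F count now 4)
Step 4: +4 fires, +4 burnt (F count now 4)
Step 5: +3 fires, +4 burnt (F count now 3)
Step 6: +2 fires, +3 burnt (F count now 2)
Step 7: +2 fires, +2 burnt (F count now 2)
Step 8: +0 fires, +2 burnt (F count now 0)
Fire out after step 8
Initially T: 22, now '.': 29
Total burnt (originally-T cells now '.'): 21

Answer: 21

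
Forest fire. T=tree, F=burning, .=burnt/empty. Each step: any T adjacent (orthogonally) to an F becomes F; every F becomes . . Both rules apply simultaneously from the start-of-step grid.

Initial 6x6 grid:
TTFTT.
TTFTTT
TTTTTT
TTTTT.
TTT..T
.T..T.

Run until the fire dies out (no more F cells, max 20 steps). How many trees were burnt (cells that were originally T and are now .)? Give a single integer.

Answer: 24

Derivation:
Step 1: +5 fires, +2 burnt (F count now 5)
Step 2: +7 fires, +5 burnt (F count now 7)
Step 3: +6 fires, +7 burnt (F count now 6)
Step 4: +4 fires, +6 burnt (F count now 4)
Step 5: +2 fires, +4 burnt (F count now 2)
Step 6: +0 fires, +2 burnt (F count now 0)
Fire out after step 6
Initially T: 26, now '.': 34
Total burnt (originally-T cells now '.'): 24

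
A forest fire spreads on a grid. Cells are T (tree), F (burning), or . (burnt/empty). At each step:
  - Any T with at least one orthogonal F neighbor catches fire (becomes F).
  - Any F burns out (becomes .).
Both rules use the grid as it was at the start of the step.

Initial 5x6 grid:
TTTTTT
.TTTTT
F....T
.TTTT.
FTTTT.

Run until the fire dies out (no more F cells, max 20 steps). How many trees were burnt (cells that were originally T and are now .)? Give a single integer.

Step 1: +1 fires, +2 burnt (F count now 1)
Step 2: +2 fires, +1 burnt (F count now 2)
Step 3: +2 fires, +2 burnt (F count now 2)
Step 4: +2 fires, +2 burnt (F count now 2)
Step 5: +1 fires, +2 burnt (F count now 1)
Step 6: +0 fires, +1 burnt (F count now 0)
Fire out after step 6
Initially T: 20, now '.': 18
Total burnt (originally-T cells now '.'): 8

Answer: 8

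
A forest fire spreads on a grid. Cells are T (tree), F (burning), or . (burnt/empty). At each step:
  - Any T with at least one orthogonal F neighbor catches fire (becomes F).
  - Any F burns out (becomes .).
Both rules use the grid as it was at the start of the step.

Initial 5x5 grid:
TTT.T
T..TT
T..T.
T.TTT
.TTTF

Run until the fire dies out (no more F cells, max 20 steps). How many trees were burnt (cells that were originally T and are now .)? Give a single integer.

Step 1: +2 fires, +1 burnt (F count now 2)
Step 2: +2 fires, +2 burnt (F count now 2)
Step 3: +3 fires, +2 burnt (F count now 3)
Step 4: +1 fires, +3 burnt (F count now 1)
Step 5: +1 fires, +1 burnt (F count now 1)
Step 6: +1 fires, +1 burnt (F count now 1)
Step 7: +0 fires, +1 burnt (F count now 0)
Fire out after step 7
Initially T: 16, now '.': 19
Total burnt (originally-T cells now '.'): 10

Answer: 10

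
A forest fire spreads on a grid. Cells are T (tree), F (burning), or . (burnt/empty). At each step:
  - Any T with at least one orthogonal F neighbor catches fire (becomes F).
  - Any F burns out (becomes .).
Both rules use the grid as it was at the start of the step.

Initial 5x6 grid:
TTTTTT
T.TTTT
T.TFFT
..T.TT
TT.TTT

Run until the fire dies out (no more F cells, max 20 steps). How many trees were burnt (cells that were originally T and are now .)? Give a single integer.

Answer: 20

Derivation:
Step 1: +5 fires, +2 burnt (F count now 5)
Step 2: +7 fires, +5 burnt (F count now 7)
Step 3: +4 fires, +7 burnt (F count now 4)
Step 4: +1 fires, +4 burnt (F count now 1)
Step 5: +1 fires, +1 burnt (F count now 1)
Step 6: +1 fires, +1 burnt (F count now 1)
Step 7: +1 fires, +1 burnt (F count now 1)
Step 8: +0 fires, +1 burnt (F count now 0)
Fire out after step 8
Initially T: 22, now '.': 28
Total burnt (originally-T cells now '.'): 20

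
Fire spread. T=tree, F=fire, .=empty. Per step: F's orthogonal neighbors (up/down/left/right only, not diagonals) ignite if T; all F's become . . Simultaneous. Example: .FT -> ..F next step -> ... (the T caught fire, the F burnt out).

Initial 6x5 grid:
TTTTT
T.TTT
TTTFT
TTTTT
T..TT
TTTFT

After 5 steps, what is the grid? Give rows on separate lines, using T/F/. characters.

Step 1: 7 trees catch fire, 2 burn out
  TTTTT
  T.TFT
  TTF.F
  TTTFT
  T..FT
  TTF.F
Step 2: 8 trees catch fire, 7 burn out
  TTTFT
  T.F.F
  TF...
  TTF.F
  T...F
  TF...
Step 3: 5 trees catch fire, 8 burn out
  TTF.F
  T....
  F....
  TF...
  T....
  F....
Step 4: 4 trees catch fire, 5 burn out
  TF...
  F....
  .....
  F....
  F....
  .....
Step 5: 1 trees catch fire, 4 burn out
  F....
  .....
  .....
  .....
  .....
  .....

F....
.....
.....
.....
.....
.....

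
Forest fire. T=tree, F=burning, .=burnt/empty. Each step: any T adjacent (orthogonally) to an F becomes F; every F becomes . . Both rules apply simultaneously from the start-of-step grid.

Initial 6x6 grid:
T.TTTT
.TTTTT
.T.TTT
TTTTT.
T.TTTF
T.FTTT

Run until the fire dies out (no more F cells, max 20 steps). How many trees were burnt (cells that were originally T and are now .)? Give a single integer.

Answer: 26

Derivation:
Step 1: +4 fires, +2 burnt (F count now 4)
Step 2: +4 fires, +4 burnt (F count now 4)
Step 3: +3 fires, +4 burnt (F count now 3)
Step 4: +5 fires, +3 burnt (F count now 5)
Step 5: +5 fires, +5 burnt (F count now 5)
Step 6: +4 fires, +5 burnt (F count now 4)
Step 7: +1 fires, +4 burnt (F count now 1)
Step 8: +0 fires, +1 burnt (F count now 0)
Fire out after step 8
Initially T: 27, now '.': 35
Total burnt (originally-T cells now '.'): 26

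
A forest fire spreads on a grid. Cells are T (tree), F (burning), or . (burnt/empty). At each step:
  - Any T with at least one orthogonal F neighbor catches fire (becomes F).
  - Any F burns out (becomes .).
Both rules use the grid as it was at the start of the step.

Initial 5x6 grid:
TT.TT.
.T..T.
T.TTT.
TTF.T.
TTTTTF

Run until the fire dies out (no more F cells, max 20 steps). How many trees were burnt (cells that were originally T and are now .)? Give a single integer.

Answer: 15

Derivation:
Step 1: +4 fires, +2 burnt (F count now 4)
Step 2: +5 fires, +4 burnt (F count now 5)
Step 3: +3 fires, +5 burnt (F count now 3)
Step 4: +1 fires, +3 burnt (F count now 1)
Step 5: +1 fires, +1 burnt (F count now 1)
Step 6: +1 fires, +1 burnt (F count now 1)
Step 7: +0 fires, +1 burnt (F count now 0)
Fire out after step 7
Initially T: 18, now '.': 27
Total burnt (originally-T cells now '.'): 15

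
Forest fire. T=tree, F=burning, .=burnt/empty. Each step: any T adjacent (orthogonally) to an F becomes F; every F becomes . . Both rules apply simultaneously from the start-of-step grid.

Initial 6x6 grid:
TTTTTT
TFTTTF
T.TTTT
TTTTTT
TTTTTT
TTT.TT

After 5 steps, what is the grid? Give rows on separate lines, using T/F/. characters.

Step 1: 6 trees catch fire, 2 burn out
  TFTTTF
  F.FTF.
  T.TTTF
  TTTTTT
  TTTTTT
  TTT.TT
Step 2: 8 trees catch fire, 6 burn out
  F.FTF.
  ...F..
  F.FTF.
  TTTTTF
  TTTTTT
  TTT.TT
Step 3: 6 trees catch fire, 8 burn out
  ...F..
  ......
  ...F..
  FTFTF.
  TTTTTF
  TTT.TT
Step 4: 6 trees catch fire, 6 burn out
  ......
  ......
  ......
  .F.F..
  FTFTF.
  TTT.TF
Step 5: 5 trees catch fire, 6 burn out
  ......
  ......
  ......
  ......
  .F.F..
  FTF.F.

......
......
......
......
.F.F..
FTF.F.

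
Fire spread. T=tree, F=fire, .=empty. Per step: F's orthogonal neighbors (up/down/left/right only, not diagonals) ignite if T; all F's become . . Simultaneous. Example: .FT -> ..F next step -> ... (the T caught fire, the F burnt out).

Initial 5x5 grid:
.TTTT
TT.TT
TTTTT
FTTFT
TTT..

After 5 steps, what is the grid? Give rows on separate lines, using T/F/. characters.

Step 1: 6 trees catch fire, 2 burn out
  .TTTT
  TT.TT
  FTTFT
  .FF.F
  FTT..
Step 2: 7 trees catch fire, 6 burn out
  .TTTT
  FT.FT
  .FF.F
  .....
  .FF..
Step 3: 3 trees catch fire, 7 burn out
  .TTFT
  .F..F
  .....
  .....
  .....
Step 4: 3 trees catch fire, 3 burn out
  .FF.F
  .....
  .....
  .....
  .....
Step 5: 0 trees catch fire, 3 burn out
  .....
  .....
  .....
  .....
  .....

.....
.....
.....
.....
.....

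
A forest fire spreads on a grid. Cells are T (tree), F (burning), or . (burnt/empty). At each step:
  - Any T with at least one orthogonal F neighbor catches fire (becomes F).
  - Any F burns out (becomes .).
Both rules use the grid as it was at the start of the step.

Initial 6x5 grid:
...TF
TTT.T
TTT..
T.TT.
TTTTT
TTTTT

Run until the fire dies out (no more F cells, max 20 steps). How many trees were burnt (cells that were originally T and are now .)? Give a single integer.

Answer: 2

Derivation:
Step 1: +2 fires, +1 burnt (F count now 2)
Step 2: +0 fires, +2 burnt (F count now 0)
Fire out after step 2
Initially T: 21, now '.': 11
Total burnt (originally-T cells now '.'): 2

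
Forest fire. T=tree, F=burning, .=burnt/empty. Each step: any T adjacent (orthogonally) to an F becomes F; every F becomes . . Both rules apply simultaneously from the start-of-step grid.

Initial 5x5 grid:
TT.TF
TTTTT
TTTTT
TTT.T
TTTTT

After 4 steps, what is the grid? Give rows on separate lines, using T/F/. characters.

Step 1: 2 trees catch fire, 1 burn out
  TT.F.
  TTTTF
  TTTTT
  TTT.T
  TTTTT
Step 2: 2 trees catch fire, 2 burn out
  TT...
  TTTF.
  TTTTF
  TTT.T
  TTTTT
Step 3: 3 trees catch fire, 2 burn out
  TT...
  TTF..
  TTTF.
  TTT.F
  TTTTT
Step 4: 3 trees catch fire, 3 burn out
  TT...
  TF...
  TTF..
  TTT..
  TTTTF

TT...
TF...
TTF..
TTT..
TTTTF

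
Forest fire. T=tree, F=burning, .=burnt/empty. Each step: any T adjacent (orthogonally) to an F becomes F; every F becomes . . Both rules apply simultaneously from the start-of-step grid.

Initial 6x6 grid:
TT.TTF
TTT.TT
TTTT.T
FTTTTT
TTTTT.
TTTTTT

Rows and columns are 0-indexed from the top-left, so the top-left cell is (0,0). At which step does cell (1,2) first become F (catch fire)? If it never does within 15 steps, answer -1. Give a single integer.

Step 1: cell (1,2)='T' (+5 fires, +2 burnt)
Step 2: cell (1,2)='T' (+8 fires, +5 burnt)
Step 3: cell (1,2)='T' (+7 fires, +8 burnt)
Step 4: cell (1,2)='F' (+6 fires, +7 burnt)
  -> target ignites at step 4
Step 5: cell (1,2)='.' (+2 fires, +6 burnt)
Step 6: cell (1,2)='.' (+1 fires, +2 burnt)
Step 7: cell (1,2)='.' (+1 fires, +1 burnt)
Step 8: cell (1,2)='.' (+0 fires, +1 burnt)
  fire out at step 8

4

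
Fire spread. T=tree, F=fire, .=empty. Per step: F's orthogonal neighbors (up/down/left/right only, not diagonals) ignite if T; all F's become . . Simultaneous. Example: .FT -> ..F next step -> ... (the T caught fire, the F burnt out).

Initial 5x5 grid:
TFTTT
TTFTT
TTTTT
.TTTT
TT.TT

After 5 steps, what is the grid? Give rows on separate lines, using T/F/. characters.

Step 1: 5 trees catch fire, 2 burn out
  F.FTT
  TF.FT
  TTFTT
  .TTTT
  TT.TT
Step 2: 6 trees catch fire, 5 burn out
  ...FT
  F...F
  TF.FT
  .TFTT
  TT.TT
Step 3: 5 trees catch fire, 6 burn out
  ....F
  .....
  F...F
  .F.FT
  TT.TT
Step 4: 3 trees catch fire, 5 burn out
  .....
  .....
  .....
  ....F
  TF.FT
Step 5: 2 trees catch fire, 3 burn out
  .....
  .....
  .....
  .....
  F...F

.....
.....
.....
.....
F...F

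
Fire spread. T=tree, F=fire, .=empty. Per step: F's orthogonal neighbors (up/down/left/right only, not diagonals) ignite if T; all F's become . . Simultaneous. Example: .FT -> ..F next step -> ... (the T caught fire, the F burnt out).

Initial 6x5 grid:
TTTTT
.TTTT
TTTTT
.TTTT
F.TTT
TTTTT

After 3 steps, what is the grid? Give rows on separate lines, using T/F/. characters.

Step 1: 1 trees catch fire, 1 burn out
  TTTTT
  .TTTT
  TTTTT
  .TTTT
  ..TTT
  FTTTT
Step 2: 1 trees catch fire, 1 burn out
  TTTTT
  .TTTT
  TTTTT
  .TTTT
  ..TTT
  .FTTT
Step 3: 1 trees catch fire, 1 burn out
  TTTTT
  .TTTT
  TTTTT
  .TTTT
  ..TTT
  ..FTT

TTTTT
.TTTT
TTTTT
.TTTT
..TTT
..FTT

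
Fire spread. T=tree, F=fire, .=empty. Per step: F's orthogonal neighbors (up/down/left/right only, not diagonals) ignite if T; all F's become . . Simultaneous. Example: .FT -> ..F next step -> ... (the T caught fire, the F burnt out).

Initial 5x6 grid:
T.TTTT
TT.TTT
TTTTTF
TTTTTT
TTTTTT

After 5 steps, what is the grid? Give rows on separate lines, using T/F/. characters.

Step 1: 3 trees catch fire, 1 burn out
  T.TTTT
  TT.TTF
  TTTTF.
  TTTTTF
  TTTTTT
Step 2: 5 trees catch fire, 3 burn out
  T.TTTF
  TT.TF.
  TTTF..
  TTTTF.
  TTTTTF
Step 3: 5 trees catch fire, 5 burn out
  T.TTF.
  TT.F..
  TTF...
  TTTF..
  TTTTF.
Step 4: 4 trees catch fire, 5 burn out
  T.TF..
  TT....
  TF....
  TTF...
  TTTF..
Step 5: 5 trees catch fire, 4 burn out
  T.F...
  TF....
  F.....
  TF....
  TTF...

T.F...
TF....
F.....
TF....
TTF...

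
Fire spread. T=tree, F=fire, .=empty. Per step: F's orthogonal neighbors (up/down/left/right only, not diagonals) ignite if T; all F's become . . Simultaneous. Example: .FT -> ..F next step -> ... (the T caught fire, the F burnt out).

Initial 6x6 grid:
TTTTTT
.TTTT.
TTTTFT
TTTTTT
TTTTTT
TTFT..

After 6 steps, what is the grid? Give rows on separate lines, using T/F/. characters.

Step 1: 7 trees catch fire, 2 burn out
  TTTTTT
  .TTTF.
  TTTF.F
  TTTTFT
  TTFTTT
  TF.F..
Step 2: 10 trees catch fire, 7 burn out
  TTTTFT
  .TTF..
  TTF...
  TTFF.F
  TF.FFT
  F.....
Step 3: 7 trees catch fire, 10 burn out
  TTTF.F
  .TF...
  TF....
  TF....
  F....F
  ......
Step 4: 4 trees catch fire, 7 burn out
  TTF...
  .F....
  F.....
  F.....
  ......
  ......
Step 5: 1 trees catch fire, 4 burn out
  TF....
  ......
  ......
  ......
  ......
  ......
Step 6: 1 trees catch fire, 1 burn out
  F.....
  ......
  ......
  ......
  ......
  ......

F.....
......
......
......
......
......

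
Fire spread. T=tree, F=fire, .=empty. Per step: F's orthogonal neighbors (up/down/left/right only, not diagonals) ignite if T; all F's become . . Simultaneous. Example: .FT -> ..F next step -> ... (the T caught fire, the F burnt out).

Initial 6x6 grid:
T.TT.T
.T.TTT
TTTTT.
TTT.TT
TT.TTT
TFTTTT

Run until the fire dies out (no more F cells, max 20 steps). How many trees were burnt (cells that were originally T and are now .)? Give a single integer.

Answer: 27

Derivation:
Step 1: +3 fires, +1 burnt (F count now 3)
Step 2: +3 fires, +3 burnt (F count now 3)
Step 3: +5 fires, +3 burnt (F count now 5)
Step 4: +5 fires, +5 burnt (F count now 5)
Step 5: +3 fires, +5 burnt (F count now 3)
Step 6: +3 fires, +3 burnt (F count now 3)
Step 7: +2 fires, +3 burnt (F count now 2)
Step 8: +2 fires, +2 burnt (F count now 2)
Step 9: +1 fires, +2 burnt (F count now 1)
Step 10: +0 fires, +1 burnt (F count now 0)
Fire out after step 10
Initially T: 28, now '.': 35
Total burnt (originally-T cells now '.'): 27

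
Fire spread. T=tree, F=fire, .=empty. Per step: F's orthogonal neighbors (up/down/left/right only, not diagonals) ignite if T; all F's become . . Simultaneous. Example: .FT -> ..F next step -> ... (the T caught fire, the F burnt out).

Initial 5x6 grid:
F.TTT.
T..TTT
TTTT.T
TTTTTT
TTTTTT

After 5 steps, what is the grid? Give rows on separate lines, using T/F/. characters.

Step 1: 1 trees catch fire, 1 burn out
  ..TTT.
  F..TTT
  TTTT.T
  TTTTTT
  TTTTTT
Step 2: 1 trees catch fire, 1 burn out
  ..TTT.
  ...TTT
  FTTT.T
  TTTTTT
  TTTTTT
Step 3: 2 trees catch fire, 1 burn out
  ..TTT.
  ...TTT
  .FTT.T
  FTTTTT
  TTTTTT
Step 4: 3 trees catch fire, 2 burn out
  ..TTT.
  ...TTT
  ..FT.T
  .FTTTT
  FTTTTT
Step 5: 3 trees catch fire, 3 burn out
  ..TTT.
  ...TTT
  ...F.T
  ..FTTT
  .FTTTT

..TTT.
...TTT
...F.T
..FTTT
.FTTTT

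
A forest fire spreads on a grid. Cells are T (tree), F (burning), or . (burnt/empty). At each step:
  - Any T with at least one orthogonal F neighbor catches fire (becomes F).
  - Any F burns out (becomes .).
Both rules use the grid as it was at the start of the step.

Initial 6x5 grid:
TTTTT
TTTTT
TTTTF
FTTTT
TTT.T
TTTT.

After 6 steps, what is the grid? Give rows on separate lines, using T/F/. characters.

Step 1: 6 trees catch fire, 2 burn out
  TTTTT
  TTTTF
  FTTF.
  .FTTF
  FTT.T
  TTTT.
Step 2: 10 trees catch fire, 6 burn out
  TTTTF
  FTTF.
  .FF..
  ..FF.
  .FT.F
  FTTT.
Step 3: 6 trees catch fire, 10 burn out
  FTTF.
  .FF..
  .....
  .....
  ..F..
  .FTT.
Step 4: 3 trees catch fire, 6 burn out
  .FF..
  .....
  .....
  .....
  .....
  ..FT.
Step 5: 1 trees catch fire, 3 burn out
  .....
  .....
  .....
  .....
  .....
  ...F.
Step 6: 0 trees catch fire, 1 burn out
  .....
  .....
  .....
  .....
  .....
  .....

.....
.....
.....
.....
.....
.....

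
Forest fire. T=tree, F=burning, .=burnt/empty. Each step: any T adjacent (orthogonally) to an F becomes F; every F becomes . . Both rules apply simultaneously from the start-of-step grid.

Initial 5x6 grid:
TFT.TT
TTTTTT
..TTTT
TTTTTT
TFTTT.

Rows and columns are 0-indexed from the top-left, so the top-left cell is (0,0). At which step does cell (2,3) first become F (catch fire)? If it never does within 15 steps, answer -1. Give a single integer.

Step 1: cell (2,3)='T' (+6 fires, +2 burnt)
Step 2: cell (2,3)='T' (+5 fires, +6 burnt)
Step 3: cell (2,3)='T' (+4 fires, +5 burnt)
Step 4: cell (2,3)='F' (+3 fires, +4 burnt)
  -> target ignites at step 4
Step 5: cell (2,3)='.' (+4 fires, +3 burnt)
Step 6: cell (2,3)='.' (+2 fires, +4 burnt)
Step 7: cell (2,3)='.' (+0 fires, +2 burnt)
  fire out at step 7

4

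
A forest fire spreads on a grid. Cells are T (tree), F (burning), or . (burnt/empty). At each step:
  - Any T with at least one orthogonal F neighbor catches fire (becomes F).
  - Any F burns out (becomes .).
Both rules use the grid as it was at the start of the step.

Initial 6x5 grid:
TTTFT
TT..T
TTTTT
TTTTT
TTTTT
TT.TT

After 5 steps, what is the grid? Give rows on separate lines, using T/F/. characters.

Step 1: 2 trees catch fire, 1 burn out
  TTF.F
  TT..T
  TTTTT
  TTTTT
  TTTTT
  TT.TT
Step 2: 2 trees catch fire, 2 burn out
  TF...
  TT..F
  TTTTT
  TTTTT
  TTTTT
  TT.TT
Step 3: 3 trees catch fire, 2 burn out
  F....
  TF...
  TTTTF
  TTTTT
  TTTTT
  TT.TT
Step 4: 4 trees catch fire, 3 burn out
  .....
  F....
  TFTF.
  TTTTF
  TTTTT
  TT.TT
Step 5: 5 trees catch fire, 4 burn out
  .....
  .....
  F.F..
  TFTF.
  TTTTF
  TT.TT

.....
.....
F.F..
TFTF.
TTTTF
TT.TT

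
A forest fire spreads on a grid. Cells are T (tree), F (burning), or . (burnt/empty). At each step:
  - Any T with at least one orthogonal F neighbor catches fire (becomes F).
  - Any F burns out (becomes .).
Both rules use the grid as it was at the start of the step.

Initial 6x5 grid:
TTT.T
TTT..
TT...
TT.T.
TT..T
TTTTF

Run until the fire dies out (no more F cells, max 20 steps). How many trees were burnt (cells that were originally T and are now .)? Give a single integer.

Step 1: +2 fires, +1 burnt (F count now 2)
Step 2: +1 fires, +2 burnt (F count now 1)
Step 3: +1 fires, +1 burnt (F count now 1)
Step 4: +2 fires, +1 burnt (F count now 2)
Step 5: +2 fires, +2 burnt (F count now 2)
Step 6: +2 fires, +2 burnt (F count now 2)
Step 7: +2 fires, +2 burnt (F count now 2)
Step 8: +3 fires, +2 burnt (F count now 3)
Step 9: +2 fires, +3 burnt (F count now 2)
Step 10: +0 fires, +2 burnt (F count now 0)
Fire out after step 10
Initially T: 19, now '.': 28
Total burnt (originally-T cells now '.'): 17

Answer: 17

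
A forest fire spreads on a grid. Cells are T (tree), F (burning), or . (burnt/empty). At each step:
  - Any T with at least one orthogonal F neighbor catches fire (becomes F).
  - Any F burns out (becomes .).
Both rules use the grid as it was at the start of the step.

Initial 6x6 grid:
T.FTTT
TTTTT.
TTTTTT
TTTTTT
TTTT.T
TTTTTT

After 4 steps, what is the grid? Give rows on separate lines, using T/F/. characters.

Step 1: 2 trees catch fire, 1 burn out
  T..FTT
  TTFTT.
  TTTTTT
  TTTTTT
  TTTT.T
  TTTTTT
Step 2: 4 trees catch fire, 2 burn out
  T...FT
  TF.FT.
  TTFTTT
  TTTTTT
  TTTT.T
  TTTTTT
Step 3: 6 trees catch fire, 4 burn out
  T....F
  F...F.
  TF.FTT
  TTFTTT
  TTTT.T
  TTTTTT
Step 4: 6 trees catch fire, 6 burn out
  F.....
  ......
  F...FT
  TF.FTT
  TTFT.T
  TTTTTT

F.....
......
F...FT
TF.FTT
TTFT.T
TTTTTT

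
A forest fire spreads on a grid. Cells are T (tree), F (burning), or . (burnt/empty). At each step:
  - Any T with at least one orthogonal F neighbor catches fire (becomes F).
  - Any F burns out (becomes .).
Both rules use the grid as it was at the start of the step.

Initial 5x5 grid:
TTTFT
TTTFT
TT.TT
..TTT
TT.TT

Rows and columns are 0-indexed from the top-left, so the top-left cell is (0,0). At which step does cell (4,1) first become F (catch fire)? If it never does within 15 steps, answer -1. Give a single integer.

Step 1: cell (4,1)='T' (+5 fires, +2 burnt)
Step 2: cell (4,1)='T' (+4 fires, +5 burnt)
Step 3: cell (4,1)='T' (+6 fires, +4 burnt)
Step 4: cell (4,1)='T' (+2 fires, +6 burnt)
Step 5: cell (4,1)='T' (+0 fires, +2 burnt)
  fire out at step 5
Target never catches fire within 15 steps

-1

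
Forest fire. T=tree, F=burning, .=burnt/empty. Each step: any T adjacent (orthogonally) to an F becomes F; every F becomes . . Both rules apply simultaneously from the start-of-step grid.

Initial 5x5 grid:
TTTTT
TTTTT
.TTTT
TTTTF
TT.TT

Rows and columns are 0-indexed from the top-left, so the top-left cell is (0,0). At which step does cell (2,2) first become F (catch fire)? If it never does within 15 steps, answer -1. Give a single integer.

Step 1: cell (2,2)='T' (+3 fires, +1 burnt)
Step 2: cell (2,2)='T' (+4 fires, +3 burnt)
Step 3: cell (2,2)='F' (+4 fires, +4 burnt)
  -> target ignites at step 3
Step 4: cell (2,2)='.' (+5 fires, +4 burnt)
Step 5: cell (2,2)='.' (+3 fires, +5 burnt)
Step 6: cell (2,2)='.' (+2 fires, +3 burnt)
Step 7: cell (2,2)='.' (+1 fires, +2 burnt)
Step 8: cell (2,2)='.' (+0 fires, +1 burnt)
  fire out at step 8

3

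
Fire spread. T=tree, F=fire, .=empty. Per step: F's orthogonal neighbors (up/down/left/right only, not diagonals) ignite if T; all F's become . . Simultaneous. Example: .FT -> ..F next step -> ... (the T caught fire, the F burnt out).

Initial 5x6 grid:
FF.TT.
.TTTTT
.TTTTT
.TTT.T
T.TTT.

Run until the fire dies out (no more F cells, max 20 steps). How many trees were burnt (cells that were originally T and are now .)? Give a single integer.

Answer: 19

Derivation:
Step 1: +1 fires, +2 burnt (F count now 1)
Step 2: +2 fires, +1 burnt (F count now 2)
Step 3: +3 fires, +2 burnt (F count now 3)
Step 4: +4 fires, +3 burnt (F count now 4)
Step 5: +5 fires, +4 burnt (F count now 5)
Step 6: +2 fires, +5 burnt (F count now 2)
Step 7: +2 fires, +2 burnt (F count now 2)
Step 8: +0 fires, +2 burnt (F count now 0)
Fire out after step 8
Initially T: 20, now '.': 29
Total burnt (originally-T cells now '.'): 19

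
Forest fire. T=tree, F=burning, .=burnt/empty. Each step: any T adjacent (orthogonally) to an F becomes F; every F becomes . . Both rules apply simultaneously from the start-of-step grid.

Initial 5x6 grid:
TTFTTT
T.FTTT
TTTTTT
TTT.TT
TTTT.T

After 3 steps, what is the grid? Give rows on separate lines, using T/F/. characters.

Step 1: 4 trees catch fire, 2 burn out
  TF.FTT
  T..FTT
  TTFTTT
  TTT.TT
  TTTT.T
Step 2: 6 trees catch fire, 4 burn out
  F...FT
  T...FT
  TF.FTT
  TTF.TT
  TTTT.T
Step 3: 7 trees catch fire, 6 burn out
  .....F
  F....F
  F...FT
  TF..TT
  TTFT.T

.....F
F....F
F...FT
TF..TT
TTFT.T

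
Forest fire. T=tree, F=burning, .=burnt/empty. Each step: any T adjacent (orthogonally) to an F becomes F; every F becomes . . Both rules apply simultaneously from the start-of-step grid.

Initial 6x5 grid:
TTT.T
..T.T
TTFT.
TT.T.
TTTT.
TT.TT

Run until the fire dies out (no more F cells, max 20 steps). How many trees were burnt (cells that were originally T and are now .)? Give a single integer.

Step 1: +3 fires, +1 burnt (F count now 3)
Step 2: +4 fires, +3 burnt (F count now 4)
Step 3: +4 fires, +4 burnt (F count now 4)
Step 4: +5 fires, +4 burnt (F count now 5)
Step 5: +2 fires, +5 burnt (F count now 2)
Step 6: +0 fires, +2 burnt (F count now 0)
Fire out after step 6
Initially T: 20, now '.': 28
Total burnt (originally-T cells now '.'): 18

Answer: 18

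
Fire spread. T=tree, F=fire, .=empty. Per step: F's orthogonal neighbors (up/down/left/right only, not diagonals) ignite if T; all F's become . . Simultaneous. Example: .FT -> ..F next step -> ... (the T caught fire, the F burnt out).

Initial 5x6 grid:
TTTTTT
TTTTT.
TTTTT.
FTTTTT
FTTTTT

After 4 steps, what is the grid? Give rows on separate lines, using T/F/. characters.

Step 1: 3 trees catch fire, 2 burn out
  TTTTTT
  TTTTT.
  FTTTT.
  .FTTTT
  .FTTTT
Step 2: 4 trees catch fire, 3 burn out
  TTTTTT
  FTTTT.
  .FTTT.
  ..FTTT
  ..FTTT
Step 3: 5 trees catch fire, 4 burn out
  FTTTTT
  .FTTT.
  ..FTT.
  ...FTT
  ...FTT
Step 4: 5 trees catch fire, 5 burn out
  .FTTTT
  ..FTT.
  ...FT.
  ....FT
  ....FT

.FTTTT
..FTT.
...FT.
....FT
....FT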